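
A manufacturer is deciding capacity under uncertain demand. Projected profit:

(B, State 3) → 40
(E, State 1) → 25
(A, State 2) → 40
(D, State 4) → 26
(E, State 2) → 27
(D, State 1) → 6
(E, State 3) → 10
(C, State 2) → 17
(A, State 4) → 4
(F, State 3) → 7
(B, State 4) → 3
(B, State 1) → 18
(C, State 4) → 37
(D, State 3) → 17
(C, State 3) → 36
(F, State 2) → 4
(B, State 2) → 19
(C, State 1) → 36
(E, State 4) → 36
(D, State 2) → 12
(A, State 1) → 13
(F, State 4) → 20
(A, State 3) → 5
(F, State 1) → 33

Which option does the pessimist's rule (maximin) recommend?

Row minima: A=4, B=3, C=17, D=6, E=10, F=4
Best worst-case = 17 → C.

C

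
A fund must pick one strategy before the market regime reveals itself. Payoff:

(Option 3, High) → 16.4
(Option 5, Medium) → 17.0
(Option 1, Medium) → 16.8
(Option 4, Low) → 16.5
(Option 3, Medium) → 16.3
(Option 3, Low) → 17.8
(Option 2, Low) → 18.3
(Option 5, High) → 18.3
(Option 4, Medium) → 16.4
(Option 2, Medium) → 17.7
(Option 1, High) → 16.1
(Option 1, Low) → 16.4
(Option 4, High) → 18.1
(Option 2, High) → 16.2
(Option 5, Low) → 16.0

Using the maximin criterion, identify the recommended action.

Option 4

Row minima: Option 1=16.1, Option 2=16.2, Option 3=16.3, Option 4=16.4, Option 5=16.0
Best worst-case = 16.4 → Option 4.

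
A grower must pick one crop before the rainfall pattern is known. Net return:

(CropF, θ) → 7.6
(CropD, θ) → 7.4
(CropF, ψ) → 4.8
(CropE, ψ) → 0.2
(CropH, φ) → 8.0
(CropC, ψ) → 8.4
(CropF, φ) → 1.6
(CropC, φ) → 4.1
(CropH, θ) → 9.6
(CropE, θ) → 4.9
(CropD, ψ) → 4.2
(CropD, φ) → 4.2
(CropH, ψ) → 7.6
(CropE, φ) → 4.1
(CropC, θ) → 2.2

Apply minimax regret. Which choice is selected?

CropH

Column bests: θ=9.6, φ=8.0, ψ=8.4.
CropF regrets: 2.0, 6.4, 3.6 → max 6.4
CropC regrets: 7.4, 3.9, 0.0 → max 7.4
CropH regrets: 0.0, 0.0, 0.8 → max 0.8
CropD regrets: 2.2, 3.8, 4.2 → max 4.2
CropE regrets: 4.7, 3.9, 8.2 → max 8.2
Smallest max regret = 0.8 → CropH.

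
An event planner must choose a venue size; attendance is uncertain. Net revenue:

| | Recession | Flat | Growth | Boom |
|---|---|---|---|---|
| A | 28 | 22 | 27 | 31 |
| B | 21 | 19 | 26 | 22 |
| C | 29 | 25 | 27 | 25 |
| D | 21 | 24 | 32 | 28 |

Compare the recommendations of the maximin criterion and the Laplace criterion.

maximin → C; laplace → A (disagree)

Row minima: A=22, B=19, C=25, D=21
Best worst-case = 25 → C.
Row averages: A=27, B=22, C=26.5, D=26.25
Highest average = 27 → A.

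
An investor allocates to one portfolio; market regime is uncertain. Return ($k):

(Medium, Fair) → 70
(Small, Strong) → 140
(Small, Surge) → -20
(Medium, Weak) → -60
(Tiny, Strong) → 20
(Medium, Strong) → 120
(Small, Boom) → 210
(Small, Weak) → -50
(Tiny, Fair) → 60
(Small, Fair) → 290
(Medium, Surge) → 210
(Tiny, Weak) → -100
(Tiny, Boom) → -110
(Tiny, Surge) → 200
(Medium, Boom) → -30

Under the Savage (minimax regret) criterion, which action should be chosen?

Column bests: Weak=-50, Fair=290, Strong=140, Boom=210, Surge=210.
Tiny regrets: 50, 230, 120, 320, 10 → max 320
Small regrets: 0, 0, 0, 0, 230 → max 230
Medium regrets: 10, 220, 20, 240, 0 → max 240
Smallest max regret = 230 → Small.

Small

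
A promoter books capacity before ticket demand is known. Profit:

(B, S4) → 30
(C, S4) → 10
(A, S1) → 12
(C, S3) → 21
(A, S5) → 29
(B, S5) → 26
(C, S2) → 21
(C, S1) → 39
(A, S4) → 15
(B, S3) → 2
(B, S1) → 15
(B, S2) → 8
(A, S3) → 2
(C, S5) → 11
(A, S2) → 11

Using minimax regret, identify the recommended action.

Column bests: S1=39, S2=21, S3=21, S4=30, S5=29.
A regrets: 27, 10, 19, 15, 0 → max 27
B regrets: 24, 13, 19, 0, 3 → max 24
C regrets: 0, 0, 0, 20, 18 → max 20
Smallest max regret = 20 → C.

C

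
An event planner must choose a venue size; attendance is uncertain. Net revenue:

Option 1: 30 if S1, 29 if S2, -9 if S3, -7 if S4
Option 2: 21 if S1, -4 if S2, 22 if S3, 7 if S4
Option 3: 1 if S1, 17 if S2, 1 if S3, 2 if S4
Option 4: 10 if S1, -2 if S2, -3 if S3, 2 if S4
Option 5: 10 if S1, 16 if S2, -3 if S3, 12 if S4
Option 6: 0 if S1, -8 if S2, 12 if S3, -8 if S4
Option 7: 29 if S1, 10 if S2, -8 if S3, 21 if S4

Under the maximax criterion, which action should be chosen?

Option 1

Row maxima: Option 1=30, Option 2=22, Option 3=17, Option 4=10, Option 5=16, Option 6=12, Option 7=29
Best best-case = 30 → Option 1.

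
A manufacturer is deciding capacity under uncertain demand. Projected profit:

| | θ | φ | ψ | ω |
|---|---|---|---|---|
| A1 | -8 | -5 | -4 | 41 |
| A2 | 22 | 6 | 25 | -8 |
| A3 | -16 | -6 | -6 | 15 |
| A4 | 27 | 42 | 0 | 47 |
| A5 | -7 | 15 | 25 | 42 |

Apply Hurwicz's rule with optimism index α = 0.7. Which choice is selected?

A4

A1: 0.7·41 + 0.3·(-8) = 26.3
A2: 0.7·25 + 0.3·(-8) = 15.1
A3: 0.7·15 + 0.3·(-16) = 5.7
A4: 0.7·47 + 0.3·0 = 32.9
A5: 0.7·42 + 0.3·(-7) = 27.3
Highest Hurwicz score = 32.9 → A4.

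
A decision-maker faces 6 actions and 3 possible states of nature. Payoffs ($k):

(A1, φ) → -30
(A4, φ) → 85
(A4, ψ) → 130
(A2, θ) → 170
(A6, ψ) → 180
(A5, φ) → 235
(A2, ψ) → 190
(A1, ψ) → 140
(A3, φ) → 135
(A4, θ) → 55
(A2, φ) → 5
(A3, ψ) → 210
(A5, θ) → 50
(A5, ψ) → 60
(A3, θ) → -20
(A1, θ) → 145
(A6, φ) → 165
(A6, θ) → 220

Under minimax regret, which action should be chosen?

Column bests: θ=220, φ=235, ψ=210.
A1 regrets: 75, 265, 70 → max 265
A2 regrets: 50, 230, 20 → max 230
A3 regrets: 240, 100, 0 → max 240
A4 regrets: 165, 150, 80 → max 165
A5 regrets: 170, 0, 150 → max 170
A6 regrets: 0, 70, 30 → max 70
Smallest max regret = 70 → A6.

A6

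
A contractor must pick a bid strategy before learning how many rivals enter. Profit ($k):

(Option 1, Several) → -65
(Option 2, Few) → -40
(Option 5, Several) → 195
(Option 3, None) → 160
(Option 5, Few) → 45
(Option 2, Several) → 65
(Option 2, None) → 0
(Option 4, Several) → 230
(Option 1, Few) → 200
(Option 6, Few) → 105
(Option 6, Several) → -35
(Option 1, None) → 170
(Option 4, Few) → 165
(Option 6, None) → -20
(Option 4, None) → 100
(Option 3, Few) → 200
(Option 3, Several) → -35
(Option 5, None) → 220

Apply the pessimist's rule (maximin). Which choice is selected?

Option 4

Row minima: Option 1=-65, Option 2=-40, Option 3=-35, Option 4=100, Option 5=45, Option 6=-35
Best worst-case = 100 → Option 4.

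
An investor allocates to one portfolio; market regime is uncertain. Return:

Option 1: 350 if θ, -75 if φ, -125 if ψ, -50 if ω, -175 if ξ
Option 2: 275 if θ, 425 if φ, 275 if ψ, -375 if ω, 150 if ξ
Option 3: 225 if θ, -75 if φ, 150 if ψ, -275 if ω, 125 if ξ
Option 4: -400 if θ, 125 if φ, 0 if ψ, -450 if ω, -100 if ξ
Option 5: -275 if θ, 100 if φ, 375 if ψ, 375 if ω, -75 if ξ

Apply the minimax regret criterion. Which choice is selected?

Column bests: θ=350, φ=425, ψ=375, ω=375, ξ=150.
Option 1 regrets: 0, 500, 500, 425, 325 → max 500
Option 2 regrets: 75, 0, 100, 750, 0 → max 750
Option 3 regrets: 125, 500, 225, 650, 25 → max 650
Option 4 regrets: 750, 300, 375, 825, 250 → max 825
Option 5 regrets: 625, 325, 0, 0, 225 → max 625
Smallest max regret = 500 → Option 1.

Option 1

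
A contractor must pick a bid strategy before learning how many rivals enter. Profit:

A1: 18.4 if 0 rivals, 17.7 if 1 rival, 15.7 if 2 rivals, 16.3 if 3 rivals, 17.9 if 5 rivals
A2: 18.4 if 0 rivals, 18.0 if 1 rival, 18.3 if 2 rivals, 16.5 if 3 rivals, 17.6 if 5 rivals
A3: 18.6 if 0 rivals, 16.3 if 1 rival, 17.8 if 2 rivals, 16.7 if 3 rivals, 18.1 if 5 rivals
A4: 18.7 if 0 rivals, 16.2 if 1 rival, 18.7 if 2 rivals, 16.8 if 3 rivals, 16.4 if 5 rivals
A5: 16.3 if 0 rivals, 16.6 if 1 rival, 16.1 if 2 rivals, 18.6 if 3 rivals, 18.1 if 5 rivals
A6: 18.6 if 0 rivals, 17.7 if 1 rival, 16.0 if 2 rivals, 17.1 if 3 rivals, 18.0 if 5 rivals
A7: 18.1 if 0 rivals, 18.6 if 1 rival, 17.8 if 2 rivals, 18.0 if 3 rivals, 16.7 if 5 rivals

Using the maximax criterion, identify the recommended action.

A4

Row maxima: A1=18.4, A2=18.4, A3=18.6, A4=18.7, A5=18.6, A6=18.6, A7=18.6
Best best-case = 18.7 → A4.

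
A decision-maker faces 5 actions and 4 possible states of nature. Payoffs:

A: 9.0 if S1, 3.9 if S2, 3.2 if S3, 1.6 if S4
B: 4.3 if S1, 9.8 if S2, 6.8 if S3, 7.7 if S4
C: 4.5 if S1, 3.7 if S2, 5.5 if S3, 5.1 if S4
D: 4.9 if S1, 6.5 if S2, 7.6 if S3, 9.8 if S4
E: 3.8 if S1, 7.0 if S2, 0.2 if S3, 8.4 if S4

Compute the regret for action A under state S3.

4.4

Best payoff under S3 is 7.6.
Regret = 7.6 − 3.2 = 4.4.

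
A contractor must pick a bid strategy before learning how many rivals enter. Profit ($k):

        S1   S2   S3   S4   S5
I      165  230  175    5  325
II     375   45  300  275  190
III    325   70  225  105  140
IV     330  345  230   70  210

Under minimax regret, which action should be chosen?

Column bests: S1=375, S2=345, S3=300, S4=275, S5=325.
I regrets: 210, 115, 125, 270, 0 → max 270
II regrets: 0, 300, 0, 0, 135 → max 300
III regrets: 50, 275, 75, 170, 185 → max 275
IV regrets: 45, 0, 70, 205, 115 → max 205
Smallest max regret = 205 → IV.

IV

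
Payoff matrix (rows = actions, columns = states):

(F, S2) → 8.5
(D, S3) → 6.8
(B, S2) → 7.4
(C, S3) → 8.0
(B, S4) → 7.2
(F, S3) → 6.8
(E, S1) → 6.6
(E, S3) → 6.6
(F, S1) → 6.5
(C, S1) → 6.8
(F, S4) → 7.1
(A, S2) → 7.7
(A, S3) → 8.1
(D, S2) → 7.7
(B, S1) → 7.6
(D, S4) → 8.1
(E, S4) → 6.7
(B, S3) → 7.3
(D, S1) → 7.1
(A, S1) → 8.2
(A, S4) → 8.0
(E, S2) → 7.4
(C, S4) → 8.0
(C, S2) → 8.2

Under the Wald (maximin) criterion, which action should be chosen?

A

Row minima: A=7.7, B=7.2, C=6.8, D=6.8, E=6.6, F=6.5
Best worst-case = 7.7 → A.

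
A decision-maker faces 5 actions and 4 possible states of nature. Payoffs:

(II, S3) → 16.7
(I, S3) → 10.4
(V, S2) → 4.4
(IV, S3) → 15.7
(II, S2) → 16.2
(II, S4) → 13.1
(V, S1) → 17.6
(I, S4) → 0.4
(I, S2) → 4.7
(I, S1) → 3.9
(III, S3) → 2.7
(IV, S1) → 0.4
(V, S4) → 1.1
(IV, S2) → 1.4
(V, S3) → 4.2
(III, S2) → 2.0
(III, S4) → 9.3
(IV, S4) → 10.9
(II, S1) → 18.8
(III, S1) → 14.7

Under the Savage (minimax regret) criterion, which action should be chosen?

II

Column bests: S1=18.8, S2=16.2, S3=16.7, S4=13.1.
I regrets: 14.9, 11.5, 6.3, 12.7 → max 14.9
II regrets: 0.0, 0.0, 0.0, 0.0 → max 0.0
III regrets: 4.1, 14.2, 14.0, 3.8 → max 14.2
IV regrets: 18.4, 14.8, 1.0, 2.2 → max 18.4
V regrets: 1.2, 11.8, 12.5, 12.0 → max 12.5
Smallest max regret = 0.0 → II.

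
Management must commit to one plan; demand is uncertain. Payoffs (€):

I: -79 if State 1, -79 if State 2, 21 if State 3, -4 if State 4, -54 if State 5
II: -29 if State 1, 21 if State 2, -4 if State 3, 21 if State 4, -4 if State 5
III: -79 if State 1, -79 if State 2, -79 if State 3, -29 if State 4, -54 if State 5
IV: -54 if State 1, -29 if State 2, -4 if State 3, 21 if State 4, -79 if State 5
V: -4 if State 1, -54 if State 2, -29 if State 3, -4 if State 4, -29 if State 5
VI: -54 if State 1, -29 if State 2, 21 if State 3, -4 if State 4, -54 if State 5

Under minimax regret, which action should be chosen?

Column bests: State 1=-4, State 2=21, State 3=21, State 4=21, State 5=-4.
I regrets: 75, 100, 0, 25, 50 → max 100
II regrets: 25, 0, 25, 0, 0 → max 25
III regrets: 75, 100, 100, 50, 50 → max 100
IV regrets: 50, 50, 25, 0, 75 → max 75
V regrets: 0, 75, 50, 25, 25 → max 75
VI regrets: 50, 50, 0, 25, 50 → max 50
Smallest max regret = 25 → II.

II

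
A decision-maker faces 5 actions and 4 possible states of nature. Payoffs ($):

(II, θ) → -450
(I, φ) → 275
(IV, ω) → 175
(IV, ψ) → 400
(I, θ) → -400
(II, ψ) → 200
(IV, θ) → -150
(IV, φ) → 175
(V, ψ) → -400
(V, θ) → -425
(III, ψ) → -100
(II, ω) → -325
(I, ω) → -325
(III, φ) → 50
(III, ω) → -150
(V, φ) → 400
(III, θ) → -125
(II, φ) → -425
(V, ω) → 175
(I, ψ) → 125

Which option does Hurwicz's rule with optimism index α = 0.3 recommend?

IV

I: 0.3·275 + 0.7·(-400) = -197.5
II: 0.3·200 + 0.7·(-450) = -255
III: 0.3·50 + 0.7·(-150) = -90
IV: 0.3·400 + 0.7·(-150) = 15
V: 0.3·400 + 0.7·(-425) = -177.5
Highest Hurwicz score = 15 → IV.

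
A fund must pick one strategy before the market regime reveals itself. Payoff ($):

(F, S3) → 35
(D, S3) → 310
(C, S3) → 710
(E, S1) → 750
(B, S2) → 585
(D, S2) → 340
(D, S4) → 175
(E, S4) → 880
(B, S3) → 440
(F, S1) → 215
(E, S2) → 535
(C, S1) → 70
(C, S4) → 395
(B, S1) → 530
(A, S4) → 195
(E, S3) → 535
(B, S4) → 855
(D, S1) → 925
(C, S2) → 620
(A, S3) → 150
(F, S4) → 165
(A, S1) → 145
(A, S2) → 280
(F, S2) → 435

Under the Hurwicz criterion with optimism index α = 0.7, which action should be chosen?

E

A: 0.7·280 + 0.3·145 = 239.5
B: 0.7·855 + 0.3·440 = 730.5
C: 0.7·710 + 0.3·70 = 518
D: 0.7·925 + 0.3·175 = 700
E: 0.7·880 + 0.3·535 = 776.5
F: 0.7·435 + 0.3·35 = 315
Highest Hurwicz score = 776.5 → E.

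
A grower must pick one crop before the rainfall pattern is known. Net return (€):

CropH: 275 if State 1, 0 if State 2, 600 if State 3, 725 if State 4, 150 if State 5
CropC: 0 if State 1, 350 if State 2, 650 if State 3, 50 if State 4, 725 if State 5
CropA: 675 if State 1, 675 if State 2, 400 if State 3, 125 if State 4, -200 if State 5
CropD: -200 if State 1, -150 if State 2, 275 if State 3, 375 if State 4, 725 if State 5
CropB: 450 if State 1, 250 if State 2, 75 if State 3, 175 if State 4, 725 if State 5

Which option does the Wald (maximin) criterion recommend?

CropB

Row minima: CropH=0, CropC=0, CropA=-200, CropD=-200, CropB=75
Best worst-case = 75 → CropB.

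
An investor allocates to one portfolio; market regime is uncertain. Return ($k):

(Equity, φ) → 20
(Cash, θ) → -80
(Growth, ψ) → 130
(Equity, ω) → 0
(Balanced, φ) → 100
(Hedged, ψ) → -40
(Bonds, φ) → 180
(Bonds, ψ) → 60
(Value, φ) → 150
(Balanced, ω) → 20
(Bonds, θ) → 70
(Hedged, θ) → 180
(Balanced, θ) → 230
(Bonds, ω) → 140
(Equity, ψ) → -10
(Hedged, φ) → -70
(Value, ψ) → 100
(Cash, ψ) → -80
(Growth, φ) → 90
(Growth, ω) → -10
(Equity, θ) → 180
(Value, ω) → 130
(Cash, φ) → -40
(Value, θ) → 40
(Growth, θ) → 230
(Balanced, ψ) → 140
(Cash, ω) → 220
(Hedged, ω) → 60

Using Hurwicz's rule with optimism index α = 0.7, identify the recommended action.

Cash: 0.7·220 + 0.3·(-80) = 130
Value: 0.7·150 + 0.3·40 = 117
Bonds: 0.7·180 + 0.3·60 = 144
Balanced: 0.7·230 + 0.3·20 = 167
Equity: 0.7·180 + 0.3·(-10) = 123
Hedged: 0.7·180 + 0.3·(-70) = 105
Growth: 0.7·230 + 0.3·(-10) = 158
Highest Hurwicz score = 167 → Balanced.

Balanced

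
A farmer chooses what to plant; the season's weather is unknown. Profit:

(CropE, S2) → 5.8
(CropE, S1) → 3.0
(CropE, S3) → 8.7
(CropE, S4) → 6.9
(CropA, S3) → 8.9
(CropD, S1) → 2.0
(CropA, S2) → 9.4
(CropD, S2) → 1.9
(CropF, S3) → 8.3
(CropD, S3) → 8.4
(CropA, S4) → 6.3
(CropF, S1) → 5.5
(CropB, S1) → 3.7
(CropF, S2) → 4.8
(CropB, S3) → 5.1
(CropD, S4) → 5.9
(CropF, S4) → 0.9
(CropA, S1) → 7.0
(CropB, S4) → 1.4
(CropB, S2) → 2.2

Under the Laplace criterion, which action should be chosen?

CropA

Row averages: CropF=4.875, CropE=6.1, CropA=7.9, CropD=4.55, CropB=3.1
Highest average = 7.9 → CropA.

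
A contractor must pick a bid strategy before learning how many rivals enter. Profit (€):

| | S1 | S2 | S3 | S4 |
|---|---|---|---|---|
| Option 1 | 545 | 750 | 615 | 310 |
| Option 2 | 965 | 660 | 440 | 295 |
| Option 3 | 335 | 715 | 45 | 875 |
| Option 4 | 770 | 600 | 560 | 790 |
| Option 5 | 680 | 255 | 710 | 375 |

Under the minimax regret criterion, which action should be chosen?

Option 4

Column bests: S1=965, S2=750, S3=710, S4=875.
Option 1 regrets: 420, 0, 95, 565 → max 565
Option 2 regrets: 0, 90, 270, 580 → max 580
Option 3 regrets: 630, 35, 665, 0 → max 665
Option 4 regrets: 195, 150, 150, 85 → max 195
Option 5 regrets: 285, 495, 0, 500 → max 500
Smallest max regret = 195 → Option 4.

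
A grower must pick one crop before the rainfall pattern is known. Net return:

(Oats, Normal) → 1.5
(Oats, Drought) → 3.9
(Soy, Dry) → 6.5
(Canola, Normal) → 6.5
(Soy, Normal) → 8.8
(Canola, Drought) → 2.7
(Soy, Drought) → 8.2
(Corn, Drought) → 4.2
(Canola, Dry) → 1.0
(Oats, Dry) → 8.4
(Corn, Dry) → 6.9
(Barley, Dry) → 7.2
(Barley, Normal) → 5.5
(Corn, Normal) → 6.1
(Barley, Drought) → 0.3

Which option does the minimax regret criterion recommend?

Column bests: Drought=8.2, Dry=8.4, Normal=8.8.
Corn regrets: 4.0, 1.5, 2.7 → max 4.0
Canola regrets: 5.5, 7.4, 2.3 → max 7.4
Oats regrets: 4.3, 0.0, 7.3 → max 7.3
Soy regrets: 0.0, 1.9, 0.0 → max 1.9
Barley regrets: 7.9, 1.2, 3.3 → max 7.9
Smallest max regret = 1.9 → Soy.

Soy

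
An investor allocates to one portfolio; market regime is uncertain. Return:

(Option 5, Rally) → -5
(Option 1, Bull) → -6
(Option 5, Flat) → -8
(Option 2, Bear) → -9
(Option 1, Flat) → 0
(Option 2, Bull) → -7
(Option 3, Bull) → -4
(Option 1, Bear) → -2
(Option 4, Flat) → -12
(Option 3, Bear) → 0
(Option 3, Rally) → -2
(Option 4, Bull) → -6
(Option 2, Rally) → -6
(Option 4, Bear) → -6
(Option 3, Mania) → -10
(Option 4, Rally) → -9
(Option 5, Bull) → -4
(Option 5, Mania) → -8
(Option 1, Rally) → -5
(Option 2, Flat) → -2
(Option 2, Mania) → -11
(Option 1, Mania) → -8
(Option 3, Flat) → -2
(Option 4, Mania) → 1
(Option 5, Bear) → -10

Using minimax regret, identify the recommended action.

Option 1

Column bests: Bear=0, Flat=0, Bull=-4, Rally=-2, Mania=1.
Option 1 regrets: 2, 0, 2, 3, 9 → max 9
Option 2 regrets: 9, 2, 3, 4, 12 → max 12
Option 3 regrets: 0, 2, 0, 0, 11 → max 11
Option 4 regrets: 6, 12, 2, 7, 0 → max 12
Option 5 regrets: 10, 8, 0, 3, 9 → max 10
Smallest max regret = 9 → Option 1.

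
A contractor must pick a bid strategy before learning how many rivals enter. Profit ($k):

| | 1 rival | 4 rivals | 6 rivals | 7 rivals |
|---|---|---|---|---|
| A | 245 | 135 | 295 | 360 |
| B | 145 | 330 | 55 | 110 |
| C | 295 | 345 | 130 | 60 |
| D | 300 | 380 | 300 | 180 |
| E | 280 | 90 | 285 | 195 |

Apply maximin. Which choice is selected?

D

Row minima: A=135, B=55, C=60, D=180, E=90
Best worst-case = 180 → D.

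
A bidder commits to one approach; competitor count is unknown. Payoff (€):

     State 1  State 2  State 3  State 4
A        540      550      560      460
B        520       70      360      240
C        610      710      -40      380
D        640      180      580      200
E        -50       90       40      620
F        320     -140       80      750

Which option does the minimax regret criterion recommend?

A

Column bests: State 1=640, State 2=710, State 3=580, State 4=750.
A regrets: 100, 160, 20, 290 → max 290
B regrets: 120, 640, 220, 510 → max 640
C regrets: 30, 0, 620, 370 → max 620
D regrets: 0, 530, 0, 550 → max 550
E regrets: 690, 620, 540, 130 → max 690
F regrets: 320, 850, 500, 0 → max 850
Smallest max regret = 290 → A.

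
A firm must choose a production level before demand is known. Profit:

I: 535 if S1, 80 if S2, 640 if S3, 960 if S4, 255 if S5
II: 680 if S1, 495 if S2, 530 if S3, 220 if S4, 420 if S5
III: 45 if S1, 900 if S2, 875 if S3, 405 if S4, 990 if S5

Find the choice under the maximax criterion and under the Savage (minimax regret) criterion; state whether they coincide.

maximax → III; minimax regret → III (agree)

Row maxima: I=960, II=680, III=990
Best best-case = 990 → III.
Column bests: S1=680, S2=900, S3=875, S4=960, S5=990.
I regrets: 145, 820, 235, 0, 735 → max 820
II regrets: 0, 405, 345, 740, 570 → max 740
III regrets: 635, 0, 0, 555, 0 → max 635
Smallest max regret = 635 → III.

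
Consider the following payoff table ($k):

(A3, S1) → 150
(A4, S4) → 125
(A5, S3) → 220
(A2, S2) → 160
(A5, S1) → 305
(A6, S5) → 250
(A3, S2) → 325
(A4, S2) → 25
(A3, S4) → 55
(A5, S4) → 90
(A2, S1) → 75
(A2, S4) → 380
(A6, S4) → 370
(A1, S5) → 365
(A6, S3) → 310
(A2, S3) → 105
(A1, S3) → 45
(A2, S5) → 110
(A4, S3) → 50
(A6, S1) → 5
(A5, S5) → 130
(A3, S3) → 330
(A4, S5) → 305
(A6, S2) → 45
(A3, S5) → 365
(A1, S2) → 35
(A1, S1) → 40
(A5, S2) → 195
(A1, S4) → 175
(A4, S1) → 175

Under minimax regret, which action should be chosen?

Column bests: S1=305, S2=325, S3=330, S4=380, S5=365.
A1 regrets: 265, 290, 285, 205, 0 → max 290
A2 regrets: 230, 165, 225, 0, 255 → max 255
A3 regrets: 155, 0, 0, 325, 0 → max 325
A4 regrets: 130, 300, 280, 255, 60 → max 300
A5 regrets: 0, 130, 110, 290, 235 → max 290
A6 regrets: 300, 280, 20, 10, 115 → max 300
Smallest max regret = 255 → A2.

A2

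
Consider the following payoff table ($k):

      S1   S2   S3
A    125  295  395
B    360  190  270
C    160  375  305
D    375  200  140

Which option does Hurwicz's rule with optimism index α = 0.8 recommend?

A

A: 0.8·395 + 0.2·125 = 341
B: 0.8·360 + 0.2·190 = 326
C: 0.8·375 + 0.2·160 = 332
D: 0.8·375 + 0.2·140 = 328
Highest Hurwicz score = 341 → A.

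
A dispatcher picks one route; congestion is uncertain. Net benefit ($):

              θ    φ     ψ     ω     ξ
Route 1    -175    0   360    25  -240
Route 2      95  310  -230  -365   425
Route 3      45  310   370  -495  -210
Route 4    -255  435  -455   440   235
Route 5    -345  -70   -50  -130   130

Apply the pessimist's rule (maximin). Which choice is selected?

Row minima: Route 1=-240, Route 2=-365, Route 3=-495, Route 4=-455, Route 5=-345
Best worst-case = -240 → Route 1.

Route 1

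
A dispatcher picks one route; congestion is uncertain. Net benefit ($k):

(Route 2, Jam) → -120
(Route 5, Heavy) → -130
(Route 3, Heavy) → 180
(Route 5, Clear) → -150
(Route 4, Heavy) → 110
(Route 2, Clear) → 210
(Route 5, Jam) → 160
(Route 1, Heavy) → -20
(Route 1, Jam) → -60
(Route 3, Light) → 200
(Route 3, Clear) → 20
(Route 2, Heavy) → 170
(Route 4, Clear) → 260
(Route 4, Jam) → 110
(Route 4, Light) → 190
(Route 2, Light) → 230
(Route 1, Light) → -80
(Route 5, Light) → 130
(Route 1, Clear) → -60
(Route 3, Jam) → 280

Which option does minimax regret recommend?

Route 4

Column bests: Clear=260, Light=230, Heavy=180, Jam=280.
Route 1 regrets: 320, 310, 200, 340 → max 340
Route 2 regrets: 50, 0, 10, 400 → max 400
Route 3 regrets: 240, 30, 0, 0 → max 240
Route 4 regrets: 0, 40, 70, 170 → max 170
Route 5 regrets: 410, 100, 310, 120 → max 410
Smallest max regret = 170 → Route 4.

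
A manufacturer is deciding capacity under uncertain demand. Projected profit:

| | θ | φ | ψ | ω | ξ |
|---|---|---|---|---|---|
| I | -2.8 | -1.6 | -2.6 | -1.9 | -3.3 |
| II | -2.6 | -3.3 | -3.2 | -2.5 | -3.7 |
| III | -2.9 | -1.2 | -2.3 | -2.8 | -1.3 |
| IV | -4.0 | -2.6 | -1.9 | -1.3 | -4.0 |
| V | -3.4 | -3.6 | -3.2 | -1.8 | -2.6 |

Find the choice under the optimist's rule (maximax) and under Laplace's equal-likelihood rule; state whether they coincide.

maximax → III; laplace → III (agree)

Row maxima: I=-1.6, II=-2.5, III=-1.2, IV=-1.3, V=-1.8
Best best-case = -1.2 → III.
Row averages: I=-2.44, II=-3.06, III=-2.1, IV=-2.76, V=-2.92
Highest average = -2.1 → III.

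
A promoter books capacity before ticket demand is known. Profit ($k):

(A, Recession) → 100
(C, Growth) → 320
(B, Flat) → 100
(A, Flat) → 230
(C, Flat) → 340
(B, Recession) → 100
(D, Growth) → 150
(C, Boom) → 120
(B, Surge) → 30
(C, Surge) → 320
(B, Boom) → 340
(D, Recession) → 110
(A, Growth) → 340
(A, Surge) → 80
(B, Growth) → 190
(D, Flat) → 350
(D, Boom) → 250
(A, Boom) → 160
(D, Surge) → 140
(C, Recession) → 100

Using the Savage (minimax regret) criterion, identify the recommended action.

Column bests: Recession=110, Flat=350, Growth=340, Boom=340, Surge=320.
A regrets: 10, 120, 0, 180, 240 → max 240
B regrets: 10, 250, 150, 0, 290 → max 290
C regrets: 10, 10, 20, 220, 0 → max 220
D regrets: 0, 0, 190, 90, 180 → max 190
Smallest max regret = 190 → D.

D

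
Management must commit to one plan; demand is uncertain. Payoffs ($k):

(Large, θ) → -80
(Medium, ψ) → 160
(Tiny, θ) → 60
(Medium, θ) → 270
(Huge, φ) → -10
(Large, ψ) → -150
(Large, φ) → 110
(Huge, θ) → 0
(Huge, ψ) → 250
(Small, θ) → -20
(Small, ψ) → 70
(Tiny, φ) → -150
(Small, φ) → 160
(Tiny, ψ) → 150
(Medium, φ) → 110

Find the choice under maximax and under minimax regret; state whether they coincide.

Row maxima: Tiny=150, Small=160, Medium=270, Large=110, Huge=250
Best best-case = 270 → Medium.
Column bests: θ=270, φ=160, ψ=250.
Tiny regrets: 210, 310, 100 → max 310
Small regrets: 290, 0, 180 → max 290
Medium regrets: 0, 50, 90 → max 90
Large regrets: 350, 50, 400 → max 400
Huge regrets: 270, 170, 0 → max 270
Smallest max regret = 90 → Medium.

maximax → Medium; minimax regret → Medium (agree)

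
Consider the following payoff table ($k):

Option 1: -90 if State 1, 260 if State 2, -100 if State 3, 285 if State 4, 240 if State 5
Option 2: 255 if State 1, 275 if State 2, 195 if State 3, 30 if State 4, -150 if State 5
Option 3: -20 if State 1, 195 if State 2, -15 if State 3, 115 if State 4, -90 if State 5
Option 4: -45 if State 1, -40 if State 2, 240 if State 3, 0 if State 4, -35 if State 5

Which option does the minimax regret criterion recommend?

Option 4

Column bests: State 1=255, State 2=275, State 3=240, State 4=285, State 5=240.
Option 1 regrets: 345, 15, 340, 0, 0 → max 345
Option 2 regrets: 0, 0, 45, 255, 390 → max 390
Option 3 regrets: 275, 80, 255, 170, 330 → max 330
Option 4 regrets: 300, 315, 0, 285, 275 → max 315
Smallest max regret = 315 → Option 4.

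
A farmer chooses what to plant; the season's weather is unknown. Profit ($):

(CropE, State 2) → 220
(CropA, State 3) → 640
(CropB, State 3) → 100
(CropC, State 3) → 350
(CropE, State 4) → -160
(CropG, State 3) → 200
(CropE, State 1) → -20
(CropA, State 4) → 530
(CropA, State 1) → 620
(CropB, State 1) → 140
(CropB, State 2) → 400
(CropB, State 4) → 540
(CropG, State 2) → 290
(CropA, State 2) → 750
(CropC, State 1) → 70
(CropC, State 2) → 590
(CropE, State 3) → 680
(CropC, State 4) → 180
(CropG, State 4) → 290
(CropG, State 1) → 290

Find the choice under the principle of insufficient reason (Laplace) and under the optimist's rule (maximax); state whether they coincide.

laplace → CropA; maximax → CropA (agree)

Row averages: CropB=295, CropG=267.5, CropA=635, CropE=180, CropC=297.5
Highest average = 635 → CropA.
Row maxima: CropB=540, CropG=290, CropA=750, CropE=680, CropC=590
Best best-case = 750 → CropA.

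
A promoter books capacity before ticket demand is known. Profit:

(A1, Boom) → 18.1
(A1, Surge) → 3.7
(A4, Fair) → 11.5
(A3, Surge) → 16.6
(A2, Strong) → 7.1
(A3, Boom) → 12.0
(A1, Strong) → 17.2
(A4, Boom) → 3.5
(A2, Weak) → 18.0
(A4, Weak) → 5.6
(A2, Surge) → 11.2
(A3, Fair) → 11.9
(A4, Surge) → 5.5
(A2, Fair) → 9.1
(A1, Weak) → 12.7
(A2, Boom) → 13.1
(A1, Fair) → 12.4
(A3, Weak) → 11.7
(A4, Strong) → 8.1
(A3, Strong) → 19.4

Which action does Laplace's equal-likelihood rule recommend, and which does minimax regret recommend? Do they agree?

Row averages: A1=12.82, A2=11.7, A3=14.32, A4=6.84
Highest average = 14.32 → A3.
Column bests: Weak=18.0, Fair=12.4, Strong=19.4, Boom=18.1, Surge=16.6.
A1 regrets: 5.3, 0.0, 2.2, 0.0, 12.9 → max 12.9
A2 regrets: 0.0, 3.3, 12.3, 5.0, 5.4 → max 12.3
A3 regrets: 6.3, 0.5, 0.0, 6.1, 0.0 → max 6.3
A4 regrets: 12.4, 0.9, 11.3, 14.6, 11.1 → max 14.6
Smallest max regret = 6.3 → A3.

laplace → A3; minimax regret → A3 (agree)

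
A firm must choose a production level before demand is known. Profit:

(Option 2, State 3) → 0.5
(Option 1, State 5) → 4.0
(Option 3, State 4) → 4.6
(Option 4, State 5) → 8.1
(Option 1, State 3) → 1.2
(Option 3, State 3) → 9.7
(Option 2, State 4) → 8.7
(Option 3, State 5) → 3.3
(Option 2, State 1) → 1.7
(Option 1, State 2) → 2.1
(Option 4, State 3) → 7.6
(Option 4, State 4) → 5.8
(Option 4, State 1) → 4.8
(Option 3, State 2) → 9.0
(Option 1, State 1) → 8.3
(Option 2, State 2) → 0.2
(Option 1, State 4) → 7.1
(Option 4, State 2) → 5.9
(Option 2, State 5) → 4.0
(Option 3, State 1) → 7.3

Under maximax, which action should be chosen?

Option 3

Row maxima: Option 1=8.3, Option 2=8.7, Option 3=9.7, Option 4=8.1
Best best-case = 9.7 → Option 3.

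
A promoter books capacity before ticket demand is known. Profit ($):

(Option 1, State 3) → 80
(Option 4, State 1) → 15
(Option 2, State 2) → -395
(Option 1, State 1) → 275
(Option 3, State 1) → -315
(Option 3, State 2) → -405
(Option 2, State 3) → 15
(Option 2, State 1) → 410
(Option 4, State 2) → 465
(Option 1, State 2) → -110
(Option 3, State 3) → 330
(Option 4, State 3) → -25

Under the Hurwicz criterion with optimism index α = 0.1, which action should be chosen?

Option 4

Option 1: 0.1·275 + 0.9·(-110) = -71.5
Option 2: 0.1·410 + 0.9·(-395) = -314.5
Option 3: 0.1·330 + 0.9·(-405) = -331.5
Option 4: 0.1·465 + 0.9·(-25) = 24
Highest Hurwicz score = 24 → Option 4.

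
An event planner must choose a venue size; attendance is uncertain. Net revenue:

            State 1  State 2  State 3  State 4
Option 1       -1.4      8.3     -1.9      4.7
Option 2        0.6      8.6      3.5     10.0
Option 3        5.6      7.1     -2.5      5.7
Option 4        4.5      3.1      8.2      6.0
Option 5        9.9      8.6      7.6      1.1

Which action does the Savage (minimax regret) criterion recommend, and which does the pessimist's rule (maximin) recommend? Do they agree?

minimax regret → Option 4; maximin → Option 4 (agree)

Column bests: State 1=9.9, State 2=8.6, State 3=8.2, State 4=10.0.
Option 1 regrets: 11.3, 0.3, 10.1, 5.3 → max 11.3
Option 2 regrets: 9.3, 0.0, 4.7, 0.0 → max 9.3
Option 3 regrets: 4.3, 1.5, 10.7, 4.3 → max 10.7
Option 4 regrets: 5.4, 5.5, 0.0, 4.0 → max 5.5
Option 5 regrets: 0.0, 0.0, 0.6, 8.9 → max 8.9
Smallest max regret = 5.5 → Option 4.
Row minima: Option 1=-1.9, Option 2=0.6, Option 3=-2.5, Option 4=3.1, Option 5=1.1
Best worst-case = 3.1 → Option 4.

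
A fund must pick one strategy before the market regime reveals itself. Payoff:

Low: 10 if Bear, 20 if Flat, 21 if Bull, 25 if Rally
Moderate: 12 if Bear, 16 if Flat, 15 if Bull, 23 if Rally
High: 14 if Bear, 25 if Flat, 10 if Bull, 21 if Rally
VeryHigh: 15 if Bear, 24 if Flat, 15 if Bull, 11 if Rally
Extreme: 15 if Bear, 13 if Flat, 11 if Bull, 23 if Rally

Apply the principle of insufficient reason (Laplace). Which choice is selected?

Low

Row averages: Low=19, Moderate=16.5, High=17.5, VeryHigh=16.25, Extreme=15.5
Highest average = 19 → Low.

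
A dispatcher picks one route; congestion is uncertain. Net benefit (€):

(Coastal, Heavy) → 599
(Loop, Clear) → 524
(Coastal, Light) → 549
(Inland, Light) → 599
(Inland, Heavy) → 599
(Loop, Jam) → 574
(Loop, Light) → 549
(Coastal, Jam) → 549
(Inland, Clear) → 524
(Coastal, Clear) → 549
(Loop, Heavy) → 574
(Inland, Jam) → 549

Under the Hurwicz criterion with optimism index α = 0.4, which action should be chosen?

Coastal

Inland: 0.4·599 + 0.6·524 = 554
Loop: 0.4·574 + 0.6·524 = 544
Coastal: 0.4·599 + 0.6·549 = 569
Highest Hurwicz score = 569 → Coastal.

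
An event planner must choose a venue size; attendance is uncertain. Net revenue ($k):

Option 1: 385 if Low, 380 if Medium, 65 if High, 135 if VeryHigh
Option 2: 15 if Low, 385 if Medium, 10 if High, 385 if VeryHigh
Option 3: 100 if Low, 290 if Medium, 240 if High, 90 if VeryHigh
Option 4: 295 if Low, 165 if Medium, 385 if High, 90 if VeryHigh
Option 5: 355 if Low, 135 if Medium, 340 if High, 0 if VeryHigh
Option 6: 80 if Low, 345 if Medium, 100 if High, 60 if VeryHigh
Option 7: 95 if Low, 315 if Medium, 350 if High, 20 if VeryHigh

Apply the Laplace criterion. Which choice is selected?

Row averages: Option 1=241.25, Option 2=198.75, Option 3=180, Option 4=233.75, Option 5=207.5, Option 6=146.25, Option 7=195
Highest average = 241.25 → Option 1.

Option 1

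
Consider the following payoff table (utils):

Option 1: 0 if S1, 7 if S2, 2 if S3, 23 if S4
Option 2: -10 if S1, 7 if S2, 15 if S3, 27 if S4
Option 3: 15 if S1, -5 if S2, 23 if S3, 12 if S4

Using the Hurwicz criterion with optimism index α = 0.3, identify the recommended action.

Option 1: 0.3·23 + 0.7·0 = 6.9
Option 2: 0.3·27 + 0.7·(-10) = 1.1
Option 3: 0.3·23 + 0.7·(-5) = 3.4
Highest Hurwicz score = 6.9 → Option 1.

Option 1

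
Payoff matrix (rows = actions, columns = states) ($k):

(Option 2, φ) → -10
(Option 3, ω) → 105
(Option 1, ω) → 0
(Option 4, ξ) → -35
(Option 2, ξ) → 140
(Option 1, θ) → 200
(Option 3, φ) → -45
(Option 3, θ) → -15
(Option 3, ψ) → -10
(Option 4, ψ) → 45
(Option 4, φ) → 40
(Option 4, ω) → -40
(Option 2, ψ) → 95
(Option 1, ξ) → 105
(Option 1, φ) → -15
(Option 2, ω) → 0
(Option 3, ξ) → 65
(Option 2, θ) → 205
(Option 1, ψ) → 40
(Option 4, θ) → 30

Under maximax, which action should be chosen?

Option 2

Row maxima: Option 1=200, Option 2=205, Option 3=105, Option 4=45
Best best-case = 205 → Option 2.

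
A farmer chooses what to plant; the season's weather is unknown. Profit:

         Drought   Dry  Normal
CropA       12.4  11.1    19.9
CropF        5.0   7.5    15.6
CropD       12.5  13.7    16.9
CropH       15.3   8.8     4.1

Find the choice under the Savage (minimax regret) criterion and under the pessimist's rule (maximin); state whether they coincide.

Column bests: Drought=15.3, Dry=13.7, Normal=19.9.
CropA regrets: 2.9, 2.6, 0.0 → max 2.9
CropF regrets: 10.3, 6.2, 4.3 → max 10.3
CropD regrets: 2.8, 0.0, 3.0 → max 3.0
CropH regrets: 0.0, 4.9, 15.8 → max 15.8
Smallest max regret = 2.9 → CropA.
Row minima: CropA=11.1, CropF=5.0, CropD=12.5, CropH=4.1
Best worst-case = 12.5 → CropD.

minimax regret → CropA; maximin → CropD (disagree)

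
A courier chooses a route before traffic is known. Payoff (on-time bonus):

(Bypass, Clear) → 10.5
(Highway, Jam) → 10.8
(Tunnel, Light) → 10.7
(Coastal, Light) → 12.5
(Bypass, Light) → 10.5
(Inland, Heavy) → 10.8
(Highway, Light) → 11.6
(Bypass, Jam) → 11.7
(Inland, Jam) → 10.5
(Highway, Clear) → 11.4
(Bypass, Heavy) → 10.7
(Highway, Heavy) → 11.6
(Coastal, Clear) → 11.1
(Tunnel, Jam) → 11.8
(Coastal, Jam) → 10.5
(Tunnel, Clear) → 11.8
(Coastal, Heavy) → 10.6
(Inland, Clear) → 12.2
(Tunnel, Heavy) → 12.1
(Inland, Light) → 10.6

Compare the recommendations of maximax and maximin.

Row maxima: Inland=12.2, Bypass=11.7, Highway=11.6, Tunnel=12.1, Coastal=12.5
Best best-case = 12.5 → Coastal.
Row minima: Inland=10.5, Bypass=10.5, Highway=10.8, Tunnel=10.7, Coastal=10.5
Best worst-case = 10.8 → Highway.

maximax → Coastal; maximin → Highway (disagree)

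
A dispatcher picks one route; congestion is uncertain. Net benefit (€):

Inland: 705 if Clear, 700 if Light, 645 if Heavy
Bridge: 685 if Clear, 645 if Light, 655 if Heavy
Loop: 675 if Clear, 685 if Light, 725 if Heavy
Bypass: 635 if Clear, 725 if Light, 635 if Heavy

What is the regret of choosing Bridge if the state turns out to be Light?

Best payoff under Light is 725.
Regret = 725 − 645 = 80.

80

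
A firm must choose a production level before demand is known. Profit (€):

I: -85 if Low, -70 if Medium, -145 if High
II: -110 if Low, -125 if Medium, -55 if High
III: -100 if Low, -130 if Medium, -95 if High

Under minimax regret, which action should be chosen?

II

Column bests: Low=-85, Medium=-70, High=-55.
I regrets: 0, 0, 90 → max 90
II regrets: 25, 55, 0 → max 55
III regrets: 15, 60, 40 → max 60
Smallest max regret = 55 → II.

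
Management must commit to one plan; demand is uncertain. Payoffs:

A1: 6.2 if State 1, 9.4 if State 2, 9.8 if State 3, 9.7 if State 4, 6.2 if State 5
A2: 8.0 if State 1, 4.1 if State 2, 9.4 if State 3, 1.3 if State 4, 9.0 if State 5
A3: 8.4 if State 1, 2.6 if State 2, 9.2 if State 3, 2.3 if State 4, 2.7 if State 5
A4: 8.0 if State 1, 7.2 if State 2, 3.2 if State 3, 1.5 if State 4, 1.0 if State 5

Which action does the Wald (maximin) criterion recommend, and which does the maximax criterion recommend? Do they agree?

maximin → A1; maximax → A1 (agree)

Row minima: A1=6.2, A2=1.3, A3=2.3, A4=1.0
Best worst-case = 6.2 → A1.
Row maxima: A1=9.8, A2=9.4, A3=9.2, A4=8.0
Best best-case = 9.8 → A1.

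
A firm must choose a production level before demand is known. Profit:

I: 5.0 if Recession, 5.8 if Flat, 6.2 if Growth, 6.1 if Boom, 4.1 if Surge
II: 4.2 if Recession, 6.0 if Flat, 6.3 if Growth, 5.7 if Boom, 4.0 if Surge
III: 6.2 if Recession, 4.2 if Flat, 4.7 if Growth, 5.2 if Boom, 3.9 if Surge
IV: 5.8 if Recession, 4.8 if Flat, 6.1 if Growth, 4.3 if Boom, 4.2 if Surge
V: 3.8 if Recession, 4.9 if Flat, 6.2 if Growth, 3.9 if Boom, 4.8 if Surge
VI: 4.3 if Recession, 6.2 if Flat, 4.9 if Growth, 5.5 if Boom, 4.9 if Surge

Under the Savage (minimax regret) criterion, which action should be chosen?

Column bests: Recession=6.2, Flat=6.2, Growth=6.3, Boom=6.1, Surge=4.9.
I regrets: 1.2, 0.4, 0.1, 0.0, 0.8 → max 1.2
II regrets: 2.0, 0.2, 0.0, 0.4, 0.9 → max 2.0
III regrets: 0.0, 2.0, 1.6, 0.9, 1.0 → max 2.0
IV regrets: 0.4, 1.4, 0.2, 1.8, 0.7 → max 1.8
V regrets: 2.4, 1.3, 0.1, 2.2, 0.1 → max 2.4
VI regrets: 1.9, 0.0, 1.4, 0.6, 0.0 → max 1.9
Smallest max regret = 1.2 → I.

I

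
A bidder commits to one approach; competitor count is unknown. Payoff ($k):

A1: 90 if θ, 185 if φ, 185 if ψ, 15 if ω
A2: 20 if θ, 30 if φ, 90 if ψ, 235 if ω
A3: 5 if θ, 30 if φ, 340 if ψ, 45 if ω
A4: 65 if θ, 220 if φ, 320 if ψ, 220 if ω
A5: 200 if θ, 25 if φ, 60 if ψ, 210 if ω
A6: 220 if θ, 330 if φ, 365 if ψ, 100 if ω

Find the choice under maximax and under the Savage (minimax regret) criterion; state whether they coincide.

maximax → A6; minimax regret → A6 (agree)

Row maxima: A1=185, A2=235, A3=340, A4=320, A5=210, A6=365
Best best-case = 365 → A6.
Column bests: θ=220, φ=330, ψ=365, ω=235.
A1 regrets: 130, 145, 180, 220 → max 220
A2 regrets: 200, 300, 275, 0 → max 300
A3 regrets: 215, 300, 25, 190 → max 300
A4 regrets: 155, 110, 45, 15 → max 155
A5 regrets: 20, 305, 305, 25 → max 305
A6 regrets: 0, 0, 0, 135 → max 135
Smallest max regret = 135 → A6.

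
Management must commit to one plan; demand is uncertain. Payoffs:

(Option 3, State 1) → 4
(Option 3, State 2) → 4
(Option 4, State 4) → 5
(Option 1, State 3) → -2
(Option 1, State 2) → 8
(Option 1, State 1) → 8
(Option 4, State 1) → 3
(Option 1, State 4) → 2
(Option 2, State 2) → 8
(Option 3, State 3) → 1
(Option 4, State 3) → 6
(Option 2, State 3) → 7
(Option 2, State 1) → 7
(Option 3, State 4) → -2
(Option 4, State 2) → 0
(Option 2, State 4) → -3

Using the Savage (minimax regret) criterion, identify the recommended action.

Option 3

Column bests: State 1=8, State 2=8, State 3=7, State 4=5.
Option 1 regrets: 0, 0, 9, 3 → max 9
Option 2 regrets: 1, 0, 0, 8 → max 8
Option 3 regrets: 4, 4, 6, 7 → max 7
Option 4 regrets: 5, 8, 1, 0 → max 8
Smallest max regret = 7 → Option 3.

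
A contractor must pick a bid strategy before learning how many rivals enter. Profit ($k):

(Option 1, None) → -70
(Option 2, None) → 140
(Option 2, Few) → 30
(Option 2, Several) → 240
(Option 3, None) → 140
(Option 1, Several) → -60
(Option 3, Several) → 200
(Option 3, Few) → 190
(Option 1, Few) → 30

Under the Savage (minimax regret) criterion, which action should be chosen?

Column bests: None=140, Few=190, Several=240.
Option 1 regrets: 210, 160, 300 → max 300
Option 2 regrets: 0, 160, 0 → max 160
Option 3 regrets: 0, 0, 40 → max 40
Smallest max regret = 40 → Option 3.

Option 3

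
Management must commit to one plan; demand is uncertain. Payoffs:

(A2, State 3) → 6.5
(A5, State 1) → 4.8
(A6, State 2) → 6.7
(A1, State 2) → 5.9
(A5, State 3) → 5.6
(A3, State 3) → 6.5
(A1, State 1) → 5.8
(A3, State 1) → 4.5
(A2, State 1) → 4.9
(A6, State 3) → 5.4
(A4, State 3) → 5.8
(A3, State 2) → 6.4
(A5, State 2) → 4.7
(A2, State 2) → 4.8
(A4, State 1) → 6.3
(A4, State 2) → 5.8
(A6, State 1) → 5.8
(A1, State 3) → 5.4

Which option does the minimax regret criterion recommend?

A4

Column bests: State 1=6.3, State 2=6.7, State 3=6.5.
A1 regrets: 0.5, 0.8, 1.1 → max 1.1
A2 regrets: 1.4, 1.9, 0.0 → max 1.9
A3 regrets: 1.8, 0.3, 0.0 → max 1.8
A4 regrets: 0.0, 0.9, 0.7 → max 0.9
A5 regrets: 1.5, 2.0, 0.9 → max 2.0
A6 regrets: 0.5, 0.0, 1.1 → max 1.1
Smallest max regret = 0.9 → A4.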